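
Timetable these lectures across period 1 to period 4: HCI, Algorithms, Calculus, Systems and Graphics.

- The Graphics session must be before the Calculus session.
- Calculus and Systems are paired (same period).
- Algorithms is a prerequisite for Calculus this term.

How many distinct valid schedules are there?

Splitting on HCI: it can be period 1 (14), period 2 (14), period 3 (14), period 4 (14). Listing each branch's schedules as (Algorithms, Calculus, Systems, Graphics) by period number:
HCI=period 1: (1,2,2,1) (1,3,3,1) (1,3,3,2) (1,4,4,1) (1,4,4,2) (1,4,4,3) (2,3,3,1) (2,3,3,2) (2,4,4,1) (2,4,4,2) (2,4,4,3) (3,4,4,1) (3,4,4,2) (3,4,4,3) — 14.
HCI=period 2: (1,2,2,1) (1,3,3,1) (1,3,3,2) (1,4,4,1) (1,4,4,2) (1,4,4,3) (2,3,3,1) (2,3,3,2) (2,4,4,1) (2,4,4,2) (2,4,4,3) (3,4,4,1) (3,4,4,2) (3,4,4,3) — 14.
HCI=period 3: (1,2,2,1) (1,3,3,1) (1,3,3,2) (1,4,4,1) (1,4,4,2) (1,4,4,3) (2,3,3,1) (2,3,3,2) (2,4,4,1) (2,4,4,2) (2,4,4,3) (3,4,4,1) (3,4,4,2) (3,4,4,3) — 14.
HCI=period 4: (1,2,2,1) (1,3,3,1) (1,3,3,2) (1,4,4,1) (1,4,4,2) (1,4,4,3) (2,3,3,1) (2,3,3,2) (2,4,4,1) (2,4,4,2) (2,4,4,3) (3,4,4,1) (3,4,4,2) (3,4,4,3) — 14.
Summing: 14 + 14 + 14 + 14 = 56.

56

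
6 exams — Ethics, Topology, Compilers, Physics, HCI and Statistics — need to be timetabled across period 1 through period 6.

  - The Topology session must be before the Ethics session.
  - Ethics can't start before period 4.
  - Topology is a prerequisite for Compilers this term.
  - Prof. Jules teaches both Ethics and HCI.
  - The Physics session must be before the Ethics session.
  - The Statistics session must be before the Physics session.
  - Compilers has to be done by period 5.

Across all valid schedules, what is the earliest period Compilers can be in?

Precedence pushes Compilers to at least period 2; Compilers's own window allows nothing later than period 5.
Compilers at period 2 is achievable: Ethics=period 4; HCI=period 1; Statistics=period 1; Physics=period 2; Topology=period 1; Compilers=period 2.

period 2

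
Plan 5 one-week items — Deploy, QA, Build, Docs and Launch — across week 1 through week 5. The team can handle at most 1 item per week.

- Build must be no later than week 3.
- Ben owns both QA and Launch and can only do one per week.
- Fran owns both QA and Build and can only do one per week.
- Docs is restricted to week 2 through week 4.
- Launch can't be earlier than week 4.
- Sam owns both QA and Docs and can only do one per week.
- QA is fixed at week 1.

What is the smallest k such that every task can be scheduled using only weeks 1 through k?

5 weeks

With at most 1 per week and 5 tasks, at least 5 weeks are needed.
Launch can't be placed before week 4, so the schedule must run through at least week 4.
5 works (last occupied week: week 5): for example Launch -> week 4, Deploy -> week 5, Build -> week 2, Docs -> week 3, QA -> week 1.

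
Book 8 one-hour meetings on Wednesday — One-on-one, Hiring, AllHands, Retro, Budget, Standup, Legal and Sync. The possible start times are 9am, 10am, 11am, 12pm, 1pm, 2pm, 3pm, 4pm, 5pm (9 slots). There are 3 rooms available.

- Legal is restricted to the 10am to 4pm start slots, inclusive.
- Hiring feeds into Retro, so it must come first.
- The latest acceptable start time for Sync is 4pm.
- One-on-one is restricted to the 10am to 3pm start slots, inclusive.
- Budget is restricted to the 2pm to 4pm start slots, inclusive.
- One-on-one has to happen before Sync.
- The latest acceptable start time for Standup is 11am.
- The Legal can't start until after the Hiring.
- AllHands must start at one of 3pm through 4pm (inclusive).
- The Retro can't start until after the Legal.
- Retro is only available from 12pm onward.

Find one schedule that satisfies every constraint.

Sync in 11am, Budget in 2pm, Standup in 9am, Legal in 10am, Hiring in 9am, Retro in 12pm, AllHands in 3pm, One-on-one in 10am

Checking: One-on-one(10am) before Sync(11am); Legal(10am) before Retro(12pm); Hiring(9am) before Retro(12pm); Hiring(9am) before Legal(10am); Sync=11am in [9am,4pm]; AllHands=3pm in [3pm,4pm]; Retro=12pm in [12pm,5pm]; Budget=2pm in [2pm,4pm]; Standup=9am in [9am,11am]; One-on-one=10am in [10am,3pm]; Legal=10am in [10am,4pm]; max 2 per slot (cap 3).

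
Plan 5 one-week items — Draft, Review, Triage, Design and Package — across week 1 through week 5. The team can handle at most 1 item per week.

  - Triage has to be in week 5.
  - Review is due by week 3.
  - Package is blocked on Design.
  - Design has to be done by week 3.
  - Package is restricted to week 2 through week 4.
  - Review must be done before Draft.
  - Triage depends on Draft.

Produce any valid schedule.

Design -> week 2, Draft -> week 4, Package -> week 3, Triage -> week 5, Review -> week 1

Checking: Draft(week 4) before Triage(week 5); Design(week 2) before Package(week 3); Review(week 1) before Draft(week 4); Review=week 1 in [week 1,week 3]; Package=week 3 in [week 2,week 4]; Triage=week 5 in [week 5,week 5]; Design=week 2 in [week 1,week 3]; max 1 per week (cap 1).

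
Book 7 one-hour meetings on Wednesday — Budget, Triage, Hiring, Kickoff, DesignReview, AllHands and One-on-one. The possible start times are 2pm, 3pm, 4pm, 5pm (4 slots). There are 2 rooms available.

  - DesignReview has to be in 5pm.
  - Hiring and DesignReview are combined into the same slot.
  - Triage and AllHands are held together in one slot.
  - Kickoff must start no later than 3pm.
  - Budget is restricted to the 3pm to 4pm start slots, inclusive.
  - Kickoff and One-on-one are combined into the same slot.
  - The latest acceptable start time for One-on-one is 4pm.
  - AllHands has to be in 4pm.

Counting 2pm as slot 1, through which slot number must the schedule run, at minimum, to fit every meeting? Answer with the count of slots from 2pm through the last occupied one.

4 slots

With at most 2 per slot and 7 meetings, at least 4 slots are needed.
DesignReview can't be placed before 5pm — that is slot 4 counting from 2pm — so the schedule must run through at least 4 slots.
4 works (last occupied slot: 5pm): for example AllHands -> 4pm; Budget -> 3pm; Hiring -> 5pm; One-on-one -> 2pm; Triage -> 4pm; DesignReview -> 5pm; Kickoff -> 2pm.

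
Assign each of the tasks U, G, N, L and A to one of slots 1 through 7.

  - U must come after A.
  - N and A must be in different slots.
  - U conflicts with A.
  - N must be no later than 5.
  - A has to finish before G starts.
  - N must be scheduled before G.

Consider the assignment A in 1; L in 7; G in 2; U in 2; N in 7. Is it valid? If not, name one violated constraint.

No — it violates: N must be scheduled before G

N must be no later than 5 — violated.
N must be scheduled before G — violated.
N and A must be in different slots — holds.
A has to finish before G starts — holds.
U conflicts with A — holds.
U must come after A — holds.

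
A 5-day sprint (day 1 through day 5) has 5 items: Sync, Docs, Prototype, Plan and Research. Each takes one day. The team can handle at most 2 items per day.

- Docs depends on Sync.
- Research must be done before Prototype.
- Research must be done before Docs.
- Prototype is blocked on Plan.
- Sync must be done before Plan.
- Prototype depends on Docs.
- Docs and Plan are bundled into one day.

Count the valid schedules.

Splitting on Sync: it can be day 1 (10), day 2 (7), day 3 (3). Listing each branch's schedules as (Docs, Prototype, Plan, Research) by day number:
Sync=day 1: (2,3,2,1) (2,4,2,1) (2,5,2,1) (3,4,3,1) (3,4,3,2) (3,5,3,1) (3,5,3,2) (4,5,4,1) (4,5,4,2) (4,5,4,3) — 10.
Sync=day 2: (3,4,3,1) (3,4,3,2) (3,5,3,1) (3,5,3,2) (4,5,4,1) (4,5,4,2) (4,5,4,3) — 7.
Sync=day 3: (4,5,4,1) (4,5,4,2) (4,5,4,3) — 3.
Summing: 10 + 7 + 3 = 20.

20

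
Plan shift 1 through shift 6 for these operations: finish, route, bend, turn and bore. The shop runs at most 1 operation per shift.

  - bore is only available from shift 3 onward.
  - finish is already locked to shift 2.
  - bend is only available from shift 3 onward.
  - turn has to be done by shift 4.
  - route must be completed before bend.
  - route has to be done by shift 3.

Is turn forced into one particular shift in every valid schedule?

No

turn can be shift 1 (e.g. route in shift 3, bend in shift 4, finish in shift 2, bore in shift 5, turn in shift 1) or shift 3 (e.g. bore=shift 5, turn=shift 3, bend=shift 4, finish=shift 2, route=shift 1).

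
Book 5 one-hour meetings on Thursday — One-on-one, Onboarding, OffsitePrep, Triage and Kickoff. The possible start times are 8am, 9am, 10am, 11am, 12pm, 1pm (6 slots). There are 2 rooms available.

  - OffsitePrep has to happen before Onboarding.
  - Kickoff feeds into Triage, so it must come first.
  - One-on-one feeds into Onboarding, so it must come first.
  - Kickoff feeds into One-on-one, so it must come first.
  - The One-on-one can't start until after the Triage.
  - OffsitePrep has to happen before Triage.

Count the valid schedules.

27

Splitting on One-on-one: it can be 10am (3), 11am (10), 12pm (14). Listing each branch's schedules as (Onboarding, OffsitePrep, Triage, Kickoff):
One-on-one=10am: (11am,8am,9am,8am) (12pm,8am,9am,8am) (1pm,8am,9am,8am) — 3.
One-on-one=11am: (12pm,8am,9am,8am) (12pm,8am,10am,8am) (12pm,8am,10am,9am) (12pm,9am,10am,8am) (12pm,9am,10am,9am) (1pm,8am,9am,8am) (1pm,8am,10am,8am) (1pm,8am,10am,9am) (1pm,9am,10am,8am) (1pm,9am,10am,9am) — 10.
One-on-one=12pm: (1pm,8am,9am,8am) (1pm,8am,10am,8am) (1pm,8am,10am,9am) (1pm,8am,11am,8am) (1pm,8am,11am,9am) (1pm,8am,11am,10am) (1pm,9am,10am,8am) (1pm,9am,10am,9am) (1pm,9am,11am,8am) (1pm,9am,11am,9am) (1pm,9am,11am,10am) (1pm,10am,11am,8am) (1pm,10am,11am,9am) (1pm,10am,11am,10am) — 14.
Summing: 3 + 10 + 14 = 27.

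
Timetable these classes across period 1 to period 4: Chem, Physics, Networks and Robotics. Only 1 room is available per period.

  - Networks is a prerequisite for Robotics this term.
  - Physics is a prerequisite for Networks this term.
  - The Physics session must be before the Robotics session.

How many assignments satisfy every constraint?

Enumerating: Chem in period 4, Physics in period 1, Robotics in period 3, Networks in period 2 | Physics in period 1; Robotics in period 4; Chem in period 3; Networks in period 2 | Networks -> period 3; Physics -> period 1; Robotics -> period 4; Chem -> period 2 | Chem=period 1; Physics=period 2; Networks=period 3; Robotics=period 4.

4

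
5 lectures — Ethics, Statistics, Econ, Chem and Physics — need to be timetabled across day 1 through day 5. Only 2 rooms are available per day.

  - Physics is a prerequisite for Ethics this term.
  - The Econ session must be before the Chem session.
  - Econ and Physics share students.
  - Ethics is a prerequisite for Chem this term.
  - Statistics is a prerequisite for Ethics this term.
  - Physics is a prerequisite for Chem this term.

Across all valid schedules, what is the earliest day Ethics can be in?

day 2

Precedence pushes Ethics to at least day 2; downstream work caps Ethics at day 4.
Ethics at day 2 is achievable: Econ -> day 2, Ethics -> day 2, Statistics -> day 1, Physics -> day 1, Chem -> day 3.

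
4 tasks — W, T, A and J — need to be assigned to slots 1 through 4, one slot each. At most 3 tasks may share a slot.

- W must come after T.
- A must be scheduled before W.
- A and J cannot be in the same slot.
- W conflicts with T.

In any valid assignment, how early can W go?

Precedence pushes W to at least 2.
W at 2 is achievable: T=1, A=1, J=2, W=2.

2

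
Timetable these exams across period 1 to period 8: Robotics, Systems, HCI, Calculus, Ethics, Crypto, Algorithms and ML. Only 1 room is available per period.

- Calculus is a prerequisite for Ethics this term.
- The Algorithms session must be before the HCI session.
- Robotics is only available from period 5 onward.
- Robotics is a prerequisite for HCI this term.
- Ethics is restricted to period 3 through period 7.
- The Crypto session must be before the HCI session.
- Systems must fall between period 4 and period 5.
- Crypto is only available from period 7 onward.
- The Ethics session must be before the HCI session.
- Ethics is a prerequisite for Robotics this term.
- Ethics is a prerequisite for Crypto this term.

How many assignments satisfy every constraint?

24

Splitting on Robotics: it can be period 5 (4), period 6 (20). Listing each branch's schedules as (Systems, HCI, Calculus, Ethics, Crypto, Algorithms, ML) by period number:
Robotics=period 5: (4,8,1,3,7,2,6) (4,8,1,3,7,6,2) (4,8,2,3,7,1,6) (4,8,2,3,7,6,1) — 4.
Robotics=period 6: (4,8,1,3,7,2,5) (4,8,1,3,7,5,2) (4,8,1,5,7,2,3) (4,8,1,5,7,3,2) (4,8,2,3,7,1,5) (4,8,2,3,7,5,1) (4,8,2,5,7,1,3) (4,8,2,5,7,3,1) (4,8,3,5,7,1,2) (4,8,3,5,7,2,1) (5,8,1,3,7,2,4) (5,8,1,3,7,4,2) (5,8,1,4,7,2,3) (5,8,1,4,7,3,2) (5,8,2,3,7,1,4) (5,8,2,3,7,4,1) (5,8,2,4,7,1,3) (5,8,2,4,7,3,1) (5,8,3,4,7,1,2) (5,8,3,4,7,2,1) — 20.
Summing: 4 + 20 = 24.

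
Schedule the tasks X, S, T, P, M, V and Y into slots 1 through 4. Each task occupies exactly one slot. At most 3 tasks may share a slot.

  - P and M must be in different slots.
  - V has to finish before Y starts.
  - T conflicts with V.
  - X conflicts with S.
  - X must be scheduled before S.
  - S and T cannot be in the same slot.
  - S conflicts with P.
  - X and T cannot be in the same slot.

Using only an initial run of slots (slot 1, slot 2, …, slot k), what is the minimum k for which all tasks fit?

The precedence chain requires at least 2 distinct slots.
With at most 3 per slot and 7 tasks, at least 3 slots are needed.
3 works (last occupied slot: 3): for example T in 3, X in 1, P in 1, M in 2, V in 1, S in 2, Y in 2.

3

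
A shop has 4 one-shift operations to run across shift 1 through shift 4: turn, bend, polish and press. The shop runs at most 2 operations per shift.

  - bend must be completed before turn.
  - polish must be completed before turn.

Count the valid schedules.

Splitting on turn: it can be shift 2 (3), shift 3 (14), shift 4 (33). Listing each branch's schedules as (bend, polish, press) by shift number:
turn=shift 2: (1,1,2) (1,1,3) (1,1,4) — 3.
turn=shift 3: (1,1,2) (1,1,3) (1,1,4) (1,2,1) (1,2,2) (1,2,3) (1,2,4) (2,1,1) (2,1,2) (2,1,3) (2,1,4) (2,2,1) (2,2,3) (2,2,4) — 14.
turn=shift 4: (1,1,2) (1,1,3) (1,1,4) (1,2,1) (1,2,2) (1,2,3) (1,2,4) (1,3,1) (1,3,2) (1,3,3) (1,3,4) (2,1,1) (2,1,2) (2,1,3) (2,1,4) (2,2,1) (2,2,3) (2,2,4) (2,3,1) (2,3,2) (2,3,3) (2,3,4) (3,1,1) (3,1,2) (3,1,3) (3,1,4) (3,2,1) (3,2,2) (3,2,3) (3,2,4) (3,3,1) (3,3,2) (3,3,4) — 33.
Summing: 3 + 14 + 33 = 50.

50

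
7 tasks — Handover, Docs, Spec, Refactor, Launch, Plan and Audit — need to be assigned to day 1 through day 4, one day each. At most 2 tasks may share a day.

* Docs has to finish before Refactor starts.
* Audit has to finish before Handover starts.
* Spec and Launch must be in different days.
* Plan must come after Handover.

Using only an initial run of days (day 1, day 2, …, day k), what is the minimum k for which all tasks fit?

The precedence chain requires at least 3 distinct days.
With at most 2 per day and 7 tasks, at least 4 days are needed.
4 works (last occupied day: day 4): for example Handover in day 2; Spec in day 3; Audit in day 1; Launch in day 4; Docs in day 1; Plan in day 3; Refactor in day 2.

4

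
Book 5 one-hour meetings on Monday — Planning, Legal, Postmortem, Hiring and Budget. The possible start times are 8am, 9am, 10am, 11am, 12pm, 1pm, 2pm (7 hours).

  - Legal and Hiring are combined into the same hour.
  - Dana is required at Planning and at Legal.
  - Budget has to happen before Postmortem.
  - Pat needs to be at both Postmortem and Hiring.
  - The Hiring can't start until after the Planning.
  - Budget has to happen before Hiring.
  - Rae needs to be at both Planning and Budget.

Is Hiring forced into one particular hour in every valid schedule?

No

Hiring can be 10am (e.g. Legal in 10am; Budget in 8am; Postmortem in 9am; Planning in 9am; Hiring in 10am) or 11am (e.g. Budget -> 8am; Postmortem -> 9am; Legal -> 11am; Hiring -> 11am; Planning -> 9am).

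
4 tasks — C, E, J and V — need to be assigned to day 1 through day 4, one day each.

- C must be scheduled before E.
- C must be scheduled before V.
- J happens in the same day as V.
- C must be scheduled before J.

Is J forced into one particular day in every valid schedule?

No

J can be day 2 (e.g. E=day 2; V=day 2; J=day 2; C=day 1) or day 3 (e.g. J=day 3, C=day 1, V=day 3, E=day 2).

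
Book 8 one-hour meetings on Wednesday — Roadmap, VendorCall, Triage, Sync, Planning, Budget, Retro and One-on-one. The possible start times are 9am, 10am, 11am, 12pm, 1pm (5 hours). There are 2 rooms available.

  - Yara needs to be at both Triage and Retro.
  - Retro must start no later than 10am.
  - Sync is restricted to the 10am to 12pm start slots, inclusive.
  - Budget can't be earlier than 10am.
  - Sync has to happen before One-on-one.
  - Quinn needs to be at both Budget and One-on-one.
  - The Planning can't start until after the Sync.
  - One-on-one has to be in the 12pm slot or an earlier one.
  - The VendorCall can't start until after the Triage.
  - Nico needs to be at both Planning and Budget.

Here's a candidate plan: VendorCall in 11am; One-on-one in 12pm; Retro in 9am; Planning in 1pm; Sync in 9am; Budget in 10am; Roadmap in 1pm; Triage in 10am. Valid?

No — it violates: Sync is restricted to the 10am to 12pm start slots, inclusive

Sync has to happen before One-on-one — holds.
Retro must start no later than 10am — holds.
Quinn needs to be at both Budget and One-on-one — holds.
There are 2 rooms available — holds.
One-on-one has to be in the 12pm slot or an earlier one — holds.
Yara needs to be at both Triage and Retro — holds.
Budget can't be earlier than 10am — holds.
Sync is restricted to the 10am to 12pm start slots, inclusive — violated.
Nico needs to be at both Planning and Budget — holds.
The Planning can't start until after the Sync — holds.
The VendorCall can't start until after the Triage — holds.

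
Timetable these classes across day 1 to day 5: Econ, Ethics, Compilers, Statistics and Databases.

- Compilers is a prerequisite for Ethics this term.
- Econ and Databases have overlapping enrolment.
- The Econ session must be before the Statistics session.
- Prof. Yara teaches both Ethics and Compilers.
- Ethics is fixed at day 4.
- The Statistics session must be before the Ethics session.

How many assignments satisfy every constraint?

Splitting on Econ: it can be day 1 (24), day 2 (12). Listing each branch's schedules as (Ethics, Compilers, Statistics, Databases) by day number:
Econ=day 1: (4,1,2,2) (4,1,2,3) (4,1,2,4) (4,1,2,5) (4,1,3,2) (4,1,3,3) (4,1,3,4) (4,1,3,5) (4,2,2,2) (4,2,2,3) (4,2,2,4) (4,2,2,5) (4,2,3,2) (4,2,3,3) (4,2,3,4) (4,2,3,5) (4,3,2,2) (4,3,2,3) (4,3,2,4) (4,3,2,5) (4,3,3,2) (4,3,3,3) (4,3,3,4) (4,3,3,5) — 24.
Econ=day 2: (4,1,3,1) (4,1,3,3) (4,1,3,4) (4,1,3,5) (4,2,3,1) (4,2,3,3) (4,2,3,4) (4,2,3,5) (4,3,3,1) (4,3,3,3) (4,3,3,4) (4,3,3,5) — 12.
Summing: 24 + 12 = 36.

36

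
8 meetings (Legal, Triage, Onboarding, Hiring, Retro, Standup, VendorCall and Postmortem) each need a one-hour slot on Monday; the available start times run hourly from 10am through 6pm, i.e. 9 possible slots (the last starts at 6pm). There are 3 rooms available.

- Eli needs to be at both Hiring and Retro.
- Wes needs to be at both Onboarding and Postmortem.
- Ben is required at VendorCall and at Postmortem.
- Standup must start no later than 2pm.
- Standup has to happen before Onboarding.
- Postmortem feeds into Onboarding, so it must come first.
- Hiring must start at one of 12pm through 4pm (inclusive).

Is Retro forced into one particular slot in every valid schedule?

Retro can be 10am (e.g. Triage in 11am; Retro in 10am; Legal in 11am; VendorCall in 12pm; Standup in 10am; Hiring in 12pm; Onboarding in 11am; Postmortem in 10am) or 11am (e.g. Retro -> 11am, Triage -> 11am, VendorCall -> 12pm, Hiring -> 12pm, Postmortem -> 10am, Standup -> 10am, Legal -> 10am, Onboarding -> 11am).

No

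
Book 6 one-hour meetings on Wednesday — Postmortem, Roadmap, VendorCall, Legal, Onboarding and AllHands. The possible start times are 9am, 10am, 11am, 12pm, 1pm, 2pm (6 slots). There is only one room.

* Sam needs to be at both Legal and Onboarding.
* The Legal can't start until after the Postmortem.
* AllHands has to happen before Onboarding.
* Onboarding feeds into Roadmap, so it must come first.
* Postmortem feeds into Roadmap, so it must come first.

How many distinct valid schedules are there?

54

Splitting on Postmortem: it can be 9am (20), 10am (16), 11am (12), 12pm (6). Listing each branch's schedules as (Roadmap, VendorCall, Legal, Onboarding, AllHands):
Postmortem=9am: (12pm,1pm,2pm,11am,10am) (12pm,2pm,1pm,11am,10am) (1pm,10am,2pm,12pm,11am) (1pm,11am,2pm,12pm,10am) (1pm,12pm,2pm,11am,10am) (1pm,2pm,10am,12pm,11am) (1pm,2pm,11am,12pm,10am) (1pm,2pm,12pm,11am,10am) (2pm,10am,11am,1pm,12pm) (2pm,10am,12pm,1pm,11am) (2pm,10am,1pm,12pm,11am) (2pm,11am,10am,1pm,12pm) (2pm,11am,12pm,1pm,10am) (2pm,11am,1pm,12pm,10am) (2pm,12pm,10am,1pm,11am) (2pm,12pm,11am,1pm,10am) (2pm,12pm,1pm,11am,10am) (2pm,1pm,10am,12pm,11am) (2pm,1pm,11am,12pm,10am) (2pm,1pm,12pm,11am,10am) — 20.
Postmortem=10am: (12pm,1pm,2pm,11am,9am) (12pm,2pm,1pm,11am,9am) (1pm,9am,2pm,12pm,11am) (1pm,11am,2pm,12pm,9am) (1pm,12pm,2pm,11am,9am) (1pm,2pm,11am,12pm,9am) (1pm,2pm,12pm,11am,9am) (2pm,9am,11am,1pm,12pm) (2pm,9am,12pm,1pm,11am) (2pm,9am,1pm,12pm,11am) (2pm,11am,12pm,1pm,9am) (2pm,11am,1pm,12pm,9am) (2pm,12pm,11am,1pm,9am) (2pm,12pm,1pm,11am,9am) (2pm,1pm,11am,12pm,9am) (2pm,1pm,12pm,11am,9am) — 16.
Postmortem=11am: (12pm,1pm,2pm,10am,9am) (12pm,2pm,1pm,10am,9am) (1pm,9am,2pm,12pm,10am) (1pm,10am,2pm,12pm,9am) (1pm,12pm,2pm,10am,9am) (1pm,2pm,12pm,10am,9am) (2pm,9am,12pm,1pm,10am) (2pm,9am,1pm,12pm,10am) (2pm,10am,12pm,1pm,9am) (2pm,10am,1pm,12pm,9am) (2pm,12pm,1pm,10am,9am) (2pm,1pm,12pm,10am,9am) — 12.
Postmortem=12pm: (1pm,9am,2pm,11am,10am) (1pm,10am,2pm,11am,9am) (1pm,11am,2pm,10am,9am) (2pm,9am,1pm,11am,10am) (2pm,10am,1pm,11am,9am) (2pm,11am,1pm,10am,9am) — 6.
Summing: 20 + 16 + 12 + 6 = 54.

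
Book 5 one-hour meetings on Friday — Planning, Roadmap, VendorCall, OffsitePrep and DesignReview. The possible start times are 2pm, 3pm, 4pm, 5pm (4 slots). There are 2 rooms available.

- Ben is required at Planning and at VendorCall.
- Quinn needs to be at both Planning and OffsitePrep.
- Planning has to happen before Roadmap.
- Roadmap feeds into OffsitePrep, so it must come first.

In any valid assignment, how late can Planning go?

3pm

Downstream work caps Planning at 3pm.
Planning at 3pm is achievable: VendorCall=2pm; DesignReview=2pm; Roadmap=4pm; Planning=3pm; OffsitePrep=5pm.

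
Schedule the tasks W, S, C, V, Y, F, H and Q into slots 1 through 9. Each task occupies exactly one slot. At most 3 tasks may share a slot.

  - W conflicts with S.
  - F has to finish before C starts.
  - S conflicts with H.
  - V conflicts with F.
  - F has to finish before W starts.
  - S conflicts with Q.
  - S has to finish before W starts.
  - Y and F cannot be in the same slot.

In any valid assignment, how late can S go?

Downstream work caps S at 8.
S at 8 is achievable: S in 8, W in 9, V in 2, F in 1, C in 2, Y in 2, Q in 1, H in 1.

8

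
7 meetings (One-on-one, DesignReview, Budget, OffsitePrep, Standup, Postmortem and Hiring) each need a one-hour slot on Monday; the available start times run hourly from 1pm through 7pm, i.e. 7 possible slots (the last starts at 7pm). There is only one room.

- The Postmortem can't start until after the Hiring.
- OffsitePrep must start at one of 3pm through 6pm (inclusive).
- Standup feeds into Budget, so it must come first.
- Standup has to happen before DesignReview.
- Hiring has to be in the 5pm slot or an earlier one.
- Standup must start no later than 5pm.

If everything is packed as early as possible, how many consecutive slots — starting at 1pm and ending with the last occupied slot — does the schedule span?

7

The precedence chain requires at least 2 distinct slots.
With at most 1 per slot and 7 meetings, at least 7 slots are needed.
OffsitePrep can't be placed before 3pm — that is slot 3 counting from 1pm — so the schedule must run through at least 3 slots.
7 works (last occupied slot: 7pm): for example One-on-one in 7pm, Hiring in 2pm, Budget in 5pm, Standup in 1pm, Postmortem in 6pm, DesignReview in 4pm, OffsitePrep in 3pm.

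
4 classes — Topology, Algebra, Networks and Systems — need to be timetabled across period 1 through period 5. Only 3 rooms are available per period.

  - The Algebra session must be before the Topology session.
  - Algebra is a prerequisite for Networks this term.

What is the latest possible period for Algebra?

period 4

Downstream work caps Algebra at period 4.
Algebra at period 4 is achievable: Algebra in period 4; Systems in period 1; Networks in period 5; Topology in period 5.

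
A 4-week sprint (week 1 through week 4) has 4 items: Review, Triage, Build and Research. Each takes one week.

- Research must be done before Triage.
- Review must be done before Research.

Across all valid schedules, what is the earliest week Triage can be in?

week 3

Precedence pushes Triage to at least week 3.
Triage at week 3 is achievable: Research in week 2, Review in week 1, Build in week 1, Triage in week 3.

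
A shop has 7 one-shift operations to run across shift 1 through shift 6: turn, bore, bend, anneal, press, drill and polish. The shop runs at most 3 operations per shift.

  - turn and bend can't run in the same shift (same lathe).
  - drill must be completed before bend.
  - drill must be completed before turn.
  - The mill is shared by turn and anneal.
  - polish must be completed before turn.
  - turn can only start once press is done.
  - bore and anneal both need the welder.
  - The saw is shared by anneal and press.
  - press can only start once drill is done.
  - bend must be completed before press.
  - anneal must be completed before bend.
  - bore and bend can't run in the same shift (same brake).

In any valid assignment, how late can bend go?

Precedence pushes bend to at least shift 2; downstream work caps bend at shift 4.
bend at shift 4 is achievable: turn -> shift 6, polish -> shift 1, drill -> shift 1, bore -> shift 2, press -> shift 5, anneal -> shift 1, bend -> shift 4.

shift 4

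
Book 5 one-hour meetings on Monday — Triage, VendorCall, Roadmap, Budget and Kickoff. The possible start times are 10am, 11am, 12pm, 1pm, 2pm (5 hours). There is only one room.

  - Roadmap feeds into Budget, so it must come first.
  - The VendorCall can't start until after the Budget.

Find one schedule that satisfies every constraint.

Budget in 11am, Roadmap in 10am, Kickoff in 2pm, Triage in 1pm, VendorCall in 12pm

Checking: Roadmap(10am) before Budget(11am); Budget(11am) before VendorCall(12pm); max 1 per hour (cap 1).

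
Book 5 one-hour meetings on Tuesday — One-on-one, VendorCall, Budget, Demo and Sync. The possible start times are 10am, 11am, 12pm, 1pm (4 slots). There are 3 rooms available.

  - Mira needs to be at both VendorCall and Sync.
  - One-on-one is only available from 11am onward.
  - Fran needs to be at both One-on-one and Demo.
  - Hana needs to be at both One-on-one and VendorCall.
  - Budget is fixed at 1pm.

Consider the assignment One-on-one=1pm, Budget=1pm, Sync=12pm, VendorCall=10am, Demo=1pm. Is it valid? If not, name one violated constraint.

No — it violates: Fran needs to be at both One-on-one and Demo

Budget is fixed at 1pm — holds.
There are 3 rooms available — holds.
Hana needs to be at both One-on-one and VendorCall — holds.
One-on-one is only available from 11am onward — holds.
Fran needs to be at both One-on-one and Demo — violated.
Mira needs to be at both VendorCall and Sync — holds.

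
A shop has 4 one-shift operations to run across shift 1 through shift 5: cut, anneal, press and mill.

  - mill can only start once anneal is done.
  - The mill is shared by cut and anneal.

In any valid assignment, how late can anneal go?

shift 4

Downstream work caps anneal at shift 4.
anneal at shift 4 is achievable: press -> shift 1; mill -> shift 5; cut -> shift 1; anneal -> shift 4.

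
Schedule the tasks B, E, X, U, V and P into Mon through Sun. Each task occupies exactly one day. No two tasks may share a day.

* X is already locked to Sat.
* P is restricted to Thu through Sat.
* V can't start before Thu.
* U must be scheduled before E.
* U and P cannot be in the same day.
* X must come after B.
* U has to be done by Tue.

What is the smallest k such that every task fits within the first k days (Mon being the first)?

6 days

The precedence chain requires at least 2 distinct days.
With at most 1 per day and 6 tasks, at least 6 days are needed.
X can't be placed before Sat — that is day 6 counting from Mon — so the schedule must run through at least 6 days.
6 works (last occupied day: Sat): for example B in Tue; P in Fri; X in Sat; V in Thu; E in Wed; U in Mon.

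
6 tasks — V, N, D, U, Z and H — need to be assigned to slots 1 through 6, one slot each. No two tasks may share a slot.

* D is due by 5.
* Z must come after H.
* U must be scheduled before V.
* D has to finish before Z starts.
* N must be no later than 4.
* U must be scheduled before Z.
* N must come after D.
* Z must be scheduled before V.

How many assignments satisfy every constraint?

12

Splitting on N: it can be 2 (2), 3 (4), 4 (6). Listing each branch's schedules as (V, D, U, Z, H):
N=2: (6,1,3,5,4) (6,1,4,5,3) — 2.
N=3: (6,1,2,5,4) (6,1,4,5,2) (6,2,1,5,4) (6,2,4,5,1) — 4.
N=4: (6,1,2,5,3) (6,1,3,5,2) (6,2,1,5,3) (6,2,3,5,1) (6,3,1,5,2) (6,3,2,5,1) — 6.
Summing: 2 + 4 + 6 = 12.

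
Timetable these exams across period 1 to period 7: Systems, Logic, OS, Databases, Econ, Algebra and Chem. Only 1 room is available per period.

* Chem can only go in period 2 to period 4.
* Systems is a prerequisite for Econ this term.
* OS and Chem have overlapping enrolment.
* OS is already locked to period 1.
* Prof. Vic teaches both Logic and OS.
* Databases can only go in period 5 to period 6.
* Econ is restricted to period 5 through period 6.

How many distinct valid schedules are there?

24

Splitting on Systems: it can be period 2 (8), period 3 (8), period 4 (8). Listing each branch's schedules as (Logic, OS, Databases, Econ, Algebra, Chem) by period number:
Systems=period 2: (3,1,5,6,7,4) (3,1,6,5,7,4) (4,1,5,6,7,3) (4,1,6,5,7,3) (7,1,5,6,3,4) (7,1,5,6,4,3) (7,1,6,5,3,4) (7,1,6,5,4,3) — 8.
Systems=period 3: (2,1,5,6,7,4) (2,1,6,5,7,4) (4,1,5,6,7,2) (4,1,6,5,7,2) (7,1,5,6,2,4) (7,1,5,6,4,2) (7,1,6,5,2,4) (7,1,6,5,4,2) — 8.
Systems=period 4: (2,1,5,6,7,3) (2,1,6,5,7,3) (3,1,5,6,7,2) (3,1,6,5,7,2) (7,1,5,6,2,3) (7,1,5,6,3,2) (7,1,6,5,2,3) (7,1,6,5,3,2) — 8.
Summing: 8 + 8 + 8 = 24.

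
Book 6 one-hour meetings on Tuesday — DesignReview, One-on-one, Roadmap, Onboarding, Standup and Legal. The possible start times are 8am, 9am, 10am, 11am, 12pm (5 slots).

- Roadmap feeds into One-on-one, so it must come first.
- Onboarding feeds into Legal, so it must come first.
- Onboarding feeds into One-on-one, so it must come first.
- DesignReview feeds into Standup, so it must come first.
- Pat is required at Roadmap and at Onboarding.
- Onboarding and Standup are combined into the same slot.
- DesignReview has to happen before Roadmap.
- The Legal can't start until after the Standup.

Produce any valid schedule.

Onboarding in 10am, DesignReview in 8am, Legal in 11am, Standup in 10am, One-on-one in 11am, Roadmap in 9am

Checking: Onboarding(10am) before One-on-one(11am); Standup(10am) before Legal(11am); DesignReview(8am) before Standup(10am); Roadmap(9am) before One-on-one(11am); Onboarding(10am) before Legal(11am); DesignReview(8am) before Roadmap(9am); Roadmap(9am) != Onboarding(10am); Onboarding = Standup = 10am.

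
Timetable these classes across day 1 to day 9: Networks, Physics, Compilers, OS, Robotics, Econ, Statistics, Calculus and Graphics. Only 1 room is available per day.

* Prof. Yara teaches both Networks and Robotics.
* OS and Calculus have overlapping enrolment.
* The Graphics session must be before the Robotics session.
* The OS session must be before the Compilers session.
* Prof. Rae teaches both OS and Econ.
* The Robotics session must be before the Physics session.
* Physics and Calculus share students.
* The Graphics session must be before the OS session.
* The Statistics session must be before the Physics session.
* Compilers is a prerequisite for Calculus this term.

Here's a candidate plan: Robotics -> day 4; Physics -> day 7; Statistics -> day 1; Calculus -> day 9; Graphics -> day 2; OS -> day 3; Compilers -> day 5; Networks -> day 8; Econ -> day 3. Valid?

No — it violates: Prof. Rae teaches both OS and Econ

The Robotics session must be before the Physics session — holds.
The Graphics session must be before the Robotics session — holds.
Compilers is a prerequisite for Calculus this term — holds.
The OS session must be before the Compilers session — holds.
Prof. Rae teaches both OS and Econ — violated.
Only 1 room is available per day — violated.
OS and Calculus have overlapping enrolment — holds.
Physics and Calculus share students — holds.
The Graphics session must be before the OS session — holds.
Prof. Yara teaches both Networks and Robotics — holds.
The Statistics session must be before the Physics session — holds.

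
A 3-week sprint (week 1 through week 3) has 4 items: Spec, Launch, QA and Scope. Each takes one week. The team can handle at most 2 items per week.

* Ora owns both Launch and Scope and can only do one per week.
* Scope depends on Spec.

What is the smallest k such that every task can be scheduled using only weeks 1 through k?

2 weeks

The precedence chain requires at least 2 distinct weeks.
With at most 2 per week and 4 tasks, at least 2 weeks are needed.
2 works (last occupied week: week 2): for example QA=week 2; Spec=week 1; Launch=week 1; Scope=week 2.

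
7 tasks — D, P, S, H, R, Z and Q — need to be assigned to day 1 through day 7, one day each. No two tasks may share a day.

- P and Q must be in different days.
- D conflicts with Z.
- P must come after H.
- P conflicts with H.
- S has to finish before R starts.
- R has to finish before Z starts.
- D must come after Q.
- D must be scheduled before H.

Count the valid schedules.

Splitting on D: it can be day 2 (10), day 3 (12), day 4 (9), day 5 (4). Listing each branch's schedules as (P, S, H, R, Z, Q) by day number:
D=day 2: (4,5,3,6,7,1) (5,3,4,6,7,1) (5,4,3,6,7,1) (6,3,4,5,7,1) (6,3,5,4,7,1) (6,4,3,5,7,1) (7,3,4,5,6,1) (7,3,5,4,6,1) (7,3,6,4,5,1) (7,4,3,5,6,1) — 10.
D=day 3: (5,1,4,6,7,2) (5,2,4,6,7,1) (6,1,4,5,7,2) (6,1,5,4,7,2) (6,2,4,5,7,1) (6,2,5,4,7,1) (7,1,4,5,6,2) (7,1,5,4,6,2) (7,1,6,4,5,2) (7,2,4,5,6,1) (7,2,5,4,6,1) (7,2,6,4,5,1) — 12.
D=day 4: (6,1,5,2,7,3) (6,1,5,3,7,2) (6,2,5,3,7,1) (7,1,5,2,6,3) (7,1,5,3,6,2) (7,1,6,2,5,3) (7,1,6,3,5,2) (7,2,5,3,6,1) (7,2,6,3,5,1) — 9.
D=day 5: (7,1,6,2,3,4) (7,1,6,2,4,3) (7,1,6,3,4,2) (7,2,6,3,4,1) — 4.
Summing: 10 + 12 + 9 + 4 = 35.

35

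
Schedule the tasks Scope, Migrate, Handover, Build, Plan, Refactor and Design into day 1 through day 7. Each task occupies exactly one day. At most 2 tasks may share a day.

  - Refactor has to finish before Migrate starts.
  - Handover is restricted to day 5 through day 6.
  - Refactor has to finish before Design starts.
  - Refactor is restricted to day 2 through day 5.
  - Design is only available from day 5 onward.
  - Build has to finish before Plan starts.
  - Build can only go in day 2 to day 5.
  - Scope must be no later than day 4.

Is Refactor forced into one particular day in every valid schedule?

No

Refactor can be day 2 (e.g. Plan=day 3; Scope=day 1; Design=day 5; Migrate=day 3; Handover=day 5; Build=day 2; Refactor=day 2) or day 3 (e.g. Migrate in day 4; Build in day 2; Handover in day 5; Plan in day 3; Design in day 5; Refactor in day 3; Scope in day 1).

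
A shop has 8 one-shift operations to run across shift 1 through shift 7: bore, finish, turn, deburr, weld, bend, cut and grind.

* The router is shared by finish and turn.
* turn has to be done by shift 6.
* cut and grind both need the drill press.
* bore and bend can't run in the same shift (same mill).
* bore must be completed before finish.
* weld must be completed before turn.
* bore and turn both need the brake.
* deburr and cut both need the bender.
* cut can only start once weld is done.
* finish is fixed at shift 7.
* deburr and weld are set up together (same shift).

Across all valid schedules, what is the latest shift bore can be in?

Downstream work caps bore at shift 6.
bore at shift 6 is achievable: deburr -> shift 1; bend -> shift 1; grind -> shift 1; finish -> shift 7; turn -> shift 2; bore -> shift 6; cut -> shift 2; weld -> shift 1.

shift 6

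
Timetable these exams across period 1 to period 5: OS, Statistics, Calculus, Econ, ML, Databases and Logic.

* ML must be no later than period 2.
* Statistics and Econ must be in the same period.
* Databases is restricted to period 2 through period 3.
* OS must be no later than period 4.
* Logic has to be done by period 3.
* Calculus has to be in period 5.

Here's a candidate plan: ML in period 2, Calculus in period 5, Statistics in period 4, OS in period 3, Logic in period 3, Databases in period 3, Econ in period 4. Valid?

Databases is restricted to period 2 through period 3 — holds.
Statistics and Econ must be in the same period — holds.
Logic has to be done by period 3 — holds.
ML must be no later than period 2 — holds.
OS must be no later than period 4 — holds.
Calculus has to be in period 5 — holds.

Valid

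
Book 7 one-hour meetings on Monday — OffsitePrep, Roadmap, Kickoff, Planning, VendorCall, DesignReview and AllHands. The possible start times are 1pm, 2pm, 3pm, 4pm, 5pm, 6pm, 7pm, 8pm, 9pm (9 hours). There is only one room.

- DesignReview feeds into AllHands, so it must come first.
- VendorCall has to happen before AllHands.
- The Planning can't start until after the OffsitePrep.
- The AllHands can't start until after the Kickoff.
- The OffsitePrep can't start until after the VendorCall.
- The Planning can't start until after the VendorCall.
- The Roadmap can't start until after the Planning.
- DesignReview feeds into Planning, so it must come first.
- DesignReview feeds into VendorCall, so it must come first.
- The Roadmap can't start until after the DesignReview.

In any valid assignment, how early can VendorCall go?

Precedence pushes VendorCall to at least 2pm; downstream work caps VendorCall at 6pm.
VendorCall at 2pm is achievable: AllHands -> 6pm, Roadmap -> 7pm, OffsitePrep -> 3pm, DesignReview -> 1pm, Planning -> 4pm, VendorCall -> 2pm, Kickoff -> 5pm.

2pm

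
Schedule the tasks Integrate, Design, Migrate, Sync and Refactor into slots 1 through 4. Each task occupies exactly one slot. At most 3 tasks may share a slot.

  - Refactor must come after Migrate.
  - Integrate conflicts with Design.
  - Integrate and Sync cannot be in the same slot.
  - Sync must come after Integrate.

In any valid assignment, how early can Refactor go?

Precedence pushes Refactor to at least 2.
Refactor at 2 is achievable: Sync -> 2, Migrate -> 1, Integrate -> 1, Design -> 2, Refactor -> 2.

2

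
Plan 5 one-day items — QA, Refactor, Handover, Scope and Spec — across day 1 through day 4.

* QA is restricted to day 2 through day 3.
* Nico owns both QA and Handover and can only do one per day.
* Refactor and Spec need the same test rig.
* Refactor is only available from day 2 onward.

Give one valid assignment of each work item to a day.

QA in day 2; Handover in day 1; Spec in day 1; Scope in day 1; Refactor in day 2

Checking: QA(day 2) != Handover(day 1); Refactor(day 2) != Spec(day 1); Refactor=day 2 in [day 2,day 4]; QA=day 2 in [day 2,day 3].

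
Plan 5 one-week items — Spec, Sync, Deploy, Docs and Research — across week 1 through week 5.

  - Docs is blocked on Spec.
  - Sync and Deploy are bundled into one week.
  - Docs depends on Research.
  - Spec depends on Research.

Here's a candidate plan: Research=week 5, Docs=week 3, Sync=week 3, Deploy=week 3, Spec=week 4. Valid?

Invalid. Docs depends on Research.

Sync and Deploy are bundled into one week — holds.
Docs depends on Research — violated.
Spec depends on Research — violated.
Docs is blocked on Spec — violated.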